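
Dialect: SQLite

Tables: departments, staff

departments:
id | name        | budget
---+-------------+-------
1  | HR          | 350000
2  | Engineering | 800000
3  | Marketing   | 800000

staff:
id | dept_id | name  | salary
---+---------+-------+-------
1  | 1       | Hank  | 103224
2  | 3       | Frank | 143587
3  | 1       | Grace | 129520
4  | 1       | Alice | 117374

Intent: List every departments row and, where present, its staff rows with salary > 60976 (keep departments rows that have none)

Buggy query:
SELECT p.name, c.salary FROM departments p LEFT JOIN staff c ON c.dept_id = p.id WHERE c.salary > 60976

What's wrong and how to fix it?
Bug: Filtering c.salary in WHERE discards the NULL rows produced by LEFT JOIN, turning it into an inner join

Fix: Put 'c.salary > 60976' in the JOIN's ON clause instead of WHERE

Corrected query:
SELECT p.name, c.salary FROM departments p LEFT JOIN staff c ON c.dept_id = p.id AND c.salary > 60976

Result:
name        | salary
------------+-------
HR          | 103224
HR          | 117374
HR          | 129520
Engineering | NULL  
Marketing   | 143587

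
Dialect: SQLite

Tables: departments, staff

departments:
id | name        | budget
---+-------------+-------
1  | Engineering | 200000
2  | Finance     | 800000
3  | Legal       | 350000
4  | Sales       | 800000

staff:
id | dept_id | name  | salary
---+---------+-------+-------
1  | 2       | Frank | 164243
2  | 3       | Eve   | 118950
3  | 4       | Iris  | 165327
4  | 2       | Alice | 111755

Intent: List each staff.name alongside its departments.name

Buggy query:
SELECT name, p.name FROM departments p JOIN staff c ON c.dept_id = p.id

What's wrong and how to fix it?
Bug: Both tables have a 'name' column; the unqualified reference is ambiguous

Fix: Qualify the column with its table alias (c.name)

Corrected query:
SELECT c.name, p.name FROM departments p JOIN staff c ON c.dept_id = p.id

Result:
name  | name   
------+--------
Frank | Finance
Eve   | Legal  
Iris  | Sales  
Alice | Finance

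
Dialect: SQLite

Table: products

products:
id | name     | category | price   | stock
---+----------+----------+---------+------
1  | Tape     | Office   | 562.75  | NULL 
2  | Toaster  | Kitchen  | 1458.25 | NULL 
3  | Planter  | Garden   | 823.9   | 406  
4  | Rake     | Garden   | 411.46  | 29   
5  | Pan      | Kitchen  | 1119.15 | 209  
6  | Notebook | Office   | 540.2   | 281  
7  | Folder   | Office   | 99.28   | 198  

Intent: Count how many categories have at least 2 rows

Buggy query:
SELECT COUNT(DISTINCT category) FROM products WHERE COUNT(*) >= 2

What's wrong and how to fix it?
Bug: COUNT(*) cannot appear in WHERE; the per-group count doesn't exist yet

Fix: Group first with HAVING COUNT(*) >= 2, then COUNT the resulting groups

Corrected query:
SELECT COUNT(*) FROM (SELECT category FROM products GROUP BY category HAVING COUNT(*) >= 2)

Result:
COUNT(*)
--------
3       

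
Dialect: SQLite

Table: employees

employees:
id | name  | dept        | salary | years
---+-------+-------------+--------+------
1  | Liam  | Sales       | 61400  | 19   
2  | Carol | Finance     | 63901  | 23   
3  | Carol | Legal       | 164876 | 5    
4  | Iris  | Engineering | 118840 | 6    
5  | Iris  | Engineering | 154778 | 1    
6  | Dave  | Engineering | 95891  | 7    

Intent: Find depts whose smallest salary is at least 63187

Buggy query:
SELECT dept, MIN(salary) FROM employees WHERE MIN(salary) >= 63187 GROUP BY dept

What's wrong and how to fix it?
Bug: MIN() in WHERE is a misuse of aggregate

Fix: Replace WHERE with HAVING after the GROUP BY

Corrected query:
SELECT dept, MIN(salary) FROM employees GROUP BY dept HAVING MIN(salary) >= 63187

Result:
dept        | MIN(salary)
------------+------------
Engineering | 95891      
Finance     | 63901      
Legal       | 164876     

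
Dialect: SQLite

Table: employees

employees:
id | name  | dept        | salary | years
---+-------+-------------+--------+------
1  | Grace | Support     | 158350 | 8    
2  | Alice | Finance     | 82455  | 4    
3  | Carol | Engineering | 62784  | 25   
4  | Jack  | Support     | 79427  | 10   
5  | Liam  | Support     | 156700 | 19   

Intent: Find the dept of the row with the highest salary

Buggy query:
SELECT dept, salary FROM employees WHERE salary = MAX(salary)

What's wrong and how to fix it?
Bug: MAX(salary) is an aggregate and cannot be used directly in WHERE

Fix: Use a subquery: WHERE salary = (SELECT MAX(salary) FROM employees)

Corrected query:
SELECT dept, salary FROM employees WHERE salary = (SELECT MAX(salary) FROM employees)

Result:
dept    | salary
--------+-------
Support | 158350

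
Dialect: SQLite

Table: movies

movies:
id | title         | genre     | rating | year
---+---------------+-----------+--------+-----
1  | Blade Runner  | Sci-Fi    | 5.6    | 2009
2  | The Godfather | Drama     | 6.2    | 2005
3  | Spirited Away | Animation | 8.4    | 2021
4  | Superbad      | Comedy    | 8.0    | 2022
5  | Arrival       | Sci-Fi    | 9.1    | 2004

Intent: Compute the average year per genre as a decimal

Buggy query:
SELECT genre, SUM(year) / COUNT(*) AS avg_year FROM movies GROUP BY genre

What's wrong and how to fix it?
Bug: SUM(year) and COUNT(*) are both integers; the division truncates the fractional part

Fix: Multiply by 1.0 (or CAST to REAL) to force floating-point division

Corrected query:
SELECT genre, SUM(year) * 1.0 / COUNT(*) AS avg_year FROM movies GROUP BY genre

Result:
genre     | avg_year
----------+---------
Animation | 2021    
Comedy    | 2022    
Drama     | 2005    
Sci-Fi    | 2006.5  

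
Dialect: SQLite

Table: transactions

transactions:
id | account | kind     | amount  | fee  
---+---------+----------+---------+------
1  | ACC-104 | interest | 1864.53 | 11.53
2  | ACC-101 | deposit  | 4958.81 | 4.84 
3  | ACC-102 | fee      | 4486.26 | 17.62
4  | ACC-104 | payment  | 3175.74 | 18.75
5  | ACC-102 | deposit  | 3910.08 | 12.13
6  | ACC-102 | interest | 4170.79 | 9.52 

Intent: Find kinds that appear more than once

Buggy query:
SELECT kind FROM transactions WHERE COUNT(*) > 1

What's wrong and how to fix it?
Bug: COUNT(*) is an aggregate and cannot be used in WHERE

Fix: GROUP BY kind, then filter groups with HAVING COUNT(*) > 1

Corrected query:
SELECT kind FROM transactions GROUP BY kind HAVING COUNT(*) > 1

Result:
kind    
--------
deposit 
interest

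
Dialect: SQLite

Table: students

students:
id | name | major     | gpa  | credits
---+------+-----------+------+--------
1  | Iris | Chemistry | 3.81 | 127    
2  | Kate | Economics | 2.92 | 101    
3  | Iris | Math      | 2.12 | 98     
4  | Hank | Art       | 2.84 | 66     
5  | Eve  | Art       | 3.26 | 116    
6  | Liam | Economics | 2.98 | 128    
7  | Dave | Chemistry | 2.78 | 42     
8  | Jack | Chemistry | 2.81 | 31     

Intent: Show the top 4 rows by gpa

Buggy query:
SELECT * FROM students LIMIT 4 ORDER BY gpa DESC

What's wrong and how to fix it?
Bug: LIMIT must come after ORDER BY

Fix: Sort with ORDER BY, then apply LIMIT

Corrected query:
SELECT * FROM students ORDER BY gpa DESC LIMIT 4

Result:
id | name | major     | gpa  | credits
---+------+-----------+------+--------
1  | Iris | Chemistry | 3.81 | 127    
5  | Eve  | Art       | 3.26 | 116    
6  | Liam | Economics | 2.98 | 128    
2  | Kate | Economics | 2.92 | 101    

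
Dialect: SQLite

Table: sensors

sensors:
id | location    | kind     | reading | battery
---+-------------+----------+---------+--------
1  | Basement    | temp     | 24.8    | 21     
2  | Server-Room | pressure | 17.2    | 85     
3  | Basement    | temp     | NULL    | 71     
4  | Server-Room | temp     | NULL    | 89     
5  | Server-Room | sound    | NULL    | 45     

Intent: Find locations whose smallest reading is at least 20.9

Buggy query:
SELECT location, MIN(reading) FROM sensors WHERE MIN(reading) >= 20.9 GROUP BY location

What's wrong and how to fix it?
Bug: Aggregates like MIN are computed per group after WHERE runs

Fix: Replace WHERE with HAVING after the GROUP BY

Corrected query:
SELECT location, MIN(reading) FROM sensors GROUP BY location HAVING MIN(reading) >= 20.9

Result:
location | MIN(reading)
---------+-------------
Basement | 24.8        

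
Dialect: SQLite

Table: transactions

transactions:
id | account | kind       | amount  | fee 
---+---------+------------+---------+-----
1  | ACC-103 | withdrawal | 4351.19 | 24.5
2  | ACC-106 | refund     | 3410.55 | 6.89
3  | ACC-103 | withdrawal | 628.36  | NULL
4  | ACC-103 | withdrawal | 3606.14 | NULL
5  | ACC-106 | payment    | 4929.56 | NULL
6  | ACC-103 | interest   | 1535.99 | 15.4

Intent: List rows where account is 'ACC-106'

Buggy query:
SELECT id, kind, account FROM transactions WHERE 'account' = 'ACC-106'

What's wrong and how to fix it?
Bug: 'account' in single quotes is a string literal, not the column; the comparison is literal-vs-literal and never true

Fix: Remove the quotes around the column name (or use double quotes for an identifier)

Corrected query:
SELECT id, kind, account FROM transactions WHERE account = 'ACC-106'

Result:
id | kind    | account
---+---------+--------
2  | refund  | ACC-106
5  | payment | ACC-106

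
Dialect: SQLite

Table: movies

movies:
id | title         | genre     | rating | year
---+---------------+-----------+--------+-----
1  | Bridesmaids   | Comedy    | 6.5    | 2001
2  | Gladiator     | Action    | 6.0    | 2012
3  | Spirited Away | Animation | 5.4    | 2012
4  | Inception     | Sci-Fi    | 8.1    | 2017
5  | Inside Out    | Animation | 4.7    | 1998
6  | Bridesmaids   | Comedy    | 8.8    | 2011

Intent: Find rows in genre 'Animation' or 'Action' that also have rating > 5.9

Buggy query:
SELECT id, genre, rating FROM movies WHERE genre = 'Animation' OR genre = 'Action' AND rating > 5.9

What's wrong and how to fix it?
Bug: Without parentheses, AND is evaluated before OR, so the rating filter only applies to the 'Action' branch

Fix: Group the OR with parentheses (or use IN), then AND the threshold

Corrected query:
SELECT id, genre, rating FROM movies WHERE (genre = 'Animation' OR genre = 'Action') AND rating > 5.9

Result:
id | genre  | rating
---+--------+-------
2  | Action | 6     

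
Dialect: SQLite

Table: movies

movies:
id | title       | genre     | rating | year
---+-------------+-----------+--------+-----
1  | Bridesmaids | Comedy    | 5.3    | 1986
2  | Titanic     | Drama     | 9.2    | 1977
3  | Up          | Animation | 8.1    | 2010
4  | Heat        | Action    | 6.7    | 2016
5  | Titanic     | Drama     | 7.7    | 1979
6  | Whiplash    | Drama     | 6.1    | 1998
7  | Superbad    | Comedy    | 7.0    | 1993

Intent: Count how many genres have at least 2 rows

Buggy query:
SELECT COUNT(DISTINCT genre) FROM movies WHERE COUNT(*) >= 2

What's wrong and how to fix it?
Bug: COUNT(*) cannot appear in WHERE; the per-group count doesn't exist yet

Fix: Group first with HAVING COUNT(*) >= 2, then COUNT the resulting groups

Corrected query:
SELECT COUNT(*) FROM (SELECT genre FROM movies GROUP BY genre HAVING COUNT(*) >= 2)

Result:
COUNT(*)
--------
2       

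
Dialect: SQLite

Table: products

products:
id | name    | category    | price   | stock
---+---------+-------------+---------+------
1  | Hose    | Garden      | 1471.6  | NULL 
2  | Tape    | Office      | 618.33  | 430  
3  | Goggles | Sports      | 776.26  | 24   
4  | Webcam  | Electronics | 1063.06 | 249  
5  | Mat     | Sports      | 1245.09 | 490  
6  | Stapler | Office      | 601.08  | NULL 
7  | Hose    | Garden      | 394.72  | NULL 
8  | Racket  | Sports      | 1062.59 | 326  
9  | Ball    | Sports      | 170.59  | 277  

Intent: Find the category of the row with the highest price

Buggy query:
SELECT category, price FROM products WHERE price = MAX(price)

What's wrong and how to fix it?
Bug: WHERE is evaluated per row; an aggregate over the whole table isn't defined there

Fix: Use a subquery: WHERE price = (SELECT MAX(price) FROM products)

Corrected query:
SELECT category, price FROM products WHERE price = (SELECT MAX(price) FROM products)

Result:
category | price 
---------+-------
Garden   | 1471.6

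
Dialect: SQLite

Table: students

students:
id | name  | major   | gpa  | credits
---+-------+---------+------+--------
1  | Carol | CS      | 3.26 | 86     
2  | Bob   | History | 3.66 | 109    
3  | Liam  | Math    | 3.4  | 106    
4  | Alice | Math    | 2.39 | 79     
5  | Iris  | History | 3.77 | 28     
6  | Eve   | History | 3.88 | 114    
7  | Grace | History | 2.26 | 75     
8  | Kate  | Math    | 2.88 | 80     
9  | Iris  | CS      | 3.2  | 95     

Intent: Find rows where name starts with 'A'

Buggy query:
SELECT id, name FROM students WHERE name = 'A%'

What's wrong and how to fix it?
Bug: '=' compares the literal string including the % character; pattern matching needs LIKE

Fix: Use LIKE for wildcard pattern matching

Corrected query:
SELECT id, name FROM students WHERE name LIKE 'A%'

Result:
id | name 
---+------
4  | Alice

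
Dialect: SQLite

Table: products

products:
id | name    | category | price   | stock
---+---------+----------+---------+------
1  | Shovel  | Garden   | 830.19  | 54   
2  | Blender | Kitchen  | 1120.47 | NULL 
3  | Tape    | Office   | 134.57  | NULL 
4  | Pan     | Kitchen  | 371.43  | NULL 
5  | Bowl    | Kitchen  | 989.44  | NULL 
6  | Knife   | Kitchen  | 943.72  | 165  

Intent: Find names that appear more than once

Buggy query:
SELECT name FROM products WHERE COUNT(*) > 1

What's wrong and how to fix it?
Bug: WHERE can't reference COUNT(*); aggregates are computed after WHERE

Fix: Group first, then use HAVING for the count condition

Corrected query:
SELECT name FROM products GROUP BY name HAVING COUNT(*) > 1

Result:
(no rows)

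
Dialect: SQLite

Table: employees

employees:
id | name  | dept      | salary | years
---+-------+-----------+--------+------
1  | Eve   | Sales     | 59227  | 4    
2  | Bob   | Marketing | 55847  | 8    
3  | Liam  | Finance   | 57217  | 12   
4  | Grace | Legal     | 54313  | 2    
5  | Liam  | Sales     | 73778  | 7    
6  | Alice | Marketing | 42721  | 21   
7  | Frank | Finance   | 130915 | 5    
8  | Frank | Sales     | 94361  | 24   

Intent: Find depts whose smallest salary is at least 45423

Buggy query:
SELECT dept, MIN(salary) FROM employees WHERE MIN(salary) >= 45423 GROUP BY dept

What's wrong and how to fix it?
Bug: MIN() in WHERE is a misuse of aggregate

Fix: Use HAVING for the per-group MIN condition

Corrected query:
SELECT dept, MIN(salary) FROM employees GROUP BY dept HAVING MIN(salary) >= 45423

Result:
dept    | MIN(salary)
--------+------------
Finance | 57217      
Legal   | 54313      
Sales   | 59227      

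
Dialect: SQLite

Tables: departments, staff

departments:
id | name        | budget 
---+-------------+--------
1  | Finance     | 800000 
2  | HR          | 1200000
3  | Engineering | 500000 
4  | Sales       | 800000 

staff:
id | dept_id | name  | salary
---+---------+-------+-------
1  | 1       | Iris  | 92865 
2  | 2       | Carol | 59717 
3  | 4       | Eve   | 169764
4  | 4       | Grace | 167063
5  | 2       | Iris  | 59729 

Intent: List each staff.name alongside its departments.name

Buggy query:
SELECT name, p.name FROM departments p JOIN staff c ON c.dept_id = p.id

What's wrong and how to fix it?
Bug: 'name' exists in both joined tables, so the database can't tell which one is meant

Fix: Prefix ambiguous columns with the table alias

Corrected query:
SELECT c.name, p.name FROM departments p JOIN staff c ON c.dept_id = p.id

Result:
name  | name   
------+--------
Iris  | Finance
Carol | HR     
Eve   | Sales  
Grace | Sales  
Iris  | HR     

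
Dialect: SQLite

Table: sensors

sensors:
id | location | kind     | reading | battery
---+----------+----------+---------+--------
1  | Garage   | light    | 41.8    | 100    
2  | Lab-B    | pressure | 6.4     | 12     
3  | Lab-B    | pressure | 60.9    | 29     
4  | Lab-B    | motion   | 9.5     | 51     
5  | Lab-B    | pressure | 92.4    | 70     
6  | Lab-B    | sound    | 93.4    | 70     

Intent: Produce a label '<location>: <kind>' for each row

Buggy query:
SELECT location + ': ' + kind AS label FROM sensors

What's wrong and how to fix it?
Bug: SQLite uses || for string concatenation; + coerces text to numbers (yielding 0)

Fix: Replace + with || to concatenate text

Corrected query:
SELECT location || ': ' || kind AS label FROM sensors

Result:
label          
---------------
Garage: light  
Lab-B: pressure
Lab-B: pressure
Lab-B: motion  
Lab-B: pressure
Lab-B: sound   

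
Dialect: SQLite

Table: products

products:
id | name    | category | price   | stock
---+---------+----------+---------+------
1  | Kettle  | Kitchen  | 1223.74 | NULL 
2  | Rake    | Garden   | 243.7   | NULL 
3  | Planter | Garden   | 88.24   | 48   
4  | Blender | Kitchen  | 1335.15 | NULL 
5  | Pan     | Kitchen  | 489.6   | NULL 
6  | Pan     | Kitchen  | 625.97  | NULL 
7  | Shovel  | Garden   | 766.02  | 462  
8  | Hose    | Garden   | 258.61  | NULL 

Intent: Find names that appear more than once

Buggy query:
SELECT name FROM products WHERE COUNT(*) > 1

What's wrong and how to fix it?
Bug: COUNT(*) is an aggregate and cannot be used in WHERE

Fix: GROUP BY name, then filter groups with HAVING COUNT(*) > 1

Corrected query:
SELECT name FROM products GROUP BY name HAVING COUNT(*) > 1

Result:
name
----
Pan 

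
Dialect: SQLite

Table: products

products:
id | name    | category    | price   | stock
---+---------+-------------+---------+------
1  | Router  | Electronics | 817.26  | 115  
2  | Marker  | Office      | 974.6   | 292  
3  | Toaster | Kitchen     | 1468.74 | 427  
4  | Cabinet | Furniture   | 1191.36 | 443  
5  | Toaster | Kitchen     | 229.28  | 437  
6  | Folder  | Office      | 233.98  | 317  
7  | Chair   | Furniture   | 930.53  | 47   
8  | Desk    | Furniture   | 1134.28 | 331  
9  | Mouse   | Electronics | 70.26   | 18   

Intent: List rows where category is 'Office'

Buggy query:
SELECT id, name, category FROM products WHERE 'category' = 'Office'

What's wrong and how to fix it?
Bug: Single quotes denote string literals in SQL; the column name is being compared as a constant string

Fix: Remove the quotes around the column name (or use double quotes for an identifier)

Corrected query:
SELECT id, name, category FROM products WHERE category = 'Office'

Result:
id | name   | category
---+--------+---------
2  | Marker | Office  
6  | Folder | Office  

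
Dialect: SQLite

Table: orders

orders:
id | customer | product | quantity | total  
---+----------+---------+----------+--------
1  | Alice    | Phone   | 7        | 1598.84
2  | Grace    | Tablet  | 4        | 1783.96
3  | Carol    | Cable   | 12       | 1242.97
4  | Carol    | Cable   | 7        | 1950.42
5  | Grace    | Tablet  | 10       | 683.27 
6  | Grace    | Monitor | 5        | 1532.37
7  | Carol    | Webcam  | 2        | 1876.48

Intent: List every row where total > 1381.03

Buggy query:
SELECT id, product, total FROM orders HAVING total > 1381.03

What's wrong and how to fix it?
Bug: HAVING filters the output of aggregation, but this query has no GROUP BY and no aggregate functions, so SQLite rejects it (HAVING clause on a non-aggregate query); the condition here is per row

Fix: Use WHERE for row-level filtering

Corrected query:
SELECT id, product, total FROM orders WHERE total > 1381.03

Result:
id | product | total  
---+---------+--------
1  | Phone   | 1598.84
2  | Tablet  | 1783.96
4  | Cable   | 1950.42
6  | Monitor | 1532.37
7  | Webcam  | 1876.48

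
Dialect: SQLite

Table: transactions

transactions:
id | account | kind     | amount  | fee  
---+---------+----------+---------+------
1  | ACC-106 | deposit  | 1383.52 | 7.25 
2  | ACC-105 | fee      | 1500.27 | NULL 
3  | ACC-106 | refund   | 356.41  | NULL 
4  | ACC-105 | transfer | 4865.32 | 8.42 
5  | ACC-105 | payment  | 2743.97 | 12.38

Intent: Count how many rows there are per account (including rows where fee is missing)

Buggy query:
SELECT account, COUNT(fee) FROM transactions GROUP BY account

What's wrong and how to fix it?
Bug: COUNT(column) counts non-NULL values only; rows with NULL fee aren't counted

Fix: Replace COUNT(fee) with COUNT(*)

Corrected query:
SELECT account, COUNT(*) FROM transactions GROUP BY account

Result:
account | COUNT(*)
--------+---------
ACC-105 | 3       
ACC-106 | 2       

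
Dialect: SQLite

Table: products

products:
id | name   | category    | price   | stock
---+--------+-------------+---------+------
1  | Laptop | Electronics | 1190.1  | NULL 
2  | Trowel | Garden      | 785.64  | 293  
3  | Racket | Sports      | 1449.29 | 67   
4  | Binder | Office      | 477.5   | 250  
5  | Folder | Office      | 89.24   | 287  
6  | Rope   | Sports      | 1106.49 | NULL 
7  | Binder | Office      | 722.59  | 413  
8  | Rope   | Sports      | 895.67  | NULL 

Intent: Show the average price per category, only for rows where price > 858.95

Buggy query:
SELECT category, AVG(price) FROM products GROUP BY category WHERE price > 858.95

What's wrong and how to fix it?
Bug: Row-level WHERE must come before GROUP BY in the clause order

Fix: Place WHERE between FROM and GROUP BY

Corrected query:
SELECT category, AVG(price) FROM products WHERE price > 858.95 GROUP BY category

Result:
category    | AVG(price) 
------------+------------
Electronics | 1190.1     
Sports      | 1150.483333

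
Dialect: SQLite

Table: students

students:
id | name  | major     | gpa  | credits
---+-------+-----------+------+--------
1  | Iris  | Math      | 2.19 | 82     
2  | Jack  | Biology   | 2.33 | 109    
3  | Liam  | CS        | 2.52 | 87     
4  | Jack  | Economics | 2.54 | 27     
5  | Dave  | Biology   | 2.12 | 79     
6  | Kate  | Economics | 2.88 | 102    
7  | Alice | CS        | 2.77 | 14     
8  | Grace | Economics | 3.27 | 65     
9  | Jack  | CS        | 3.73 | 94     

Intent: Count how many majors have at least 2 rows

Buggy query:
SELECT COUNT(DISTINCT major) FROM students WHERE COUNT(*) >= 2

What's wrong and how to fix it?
Bug: WHERE filters individual rows, not groups, so a group-level COUNT is invalid there

Fix: Group first with HAVING COUNT(*) >= 2, then COUNT the resulting groups

Corrected query:
SELECT COUNT(*) FROM (SELECT major FROM students GROUP BY major HAVING COUNT(*) >= 2)

Result:
COUNT(*)
--------
3       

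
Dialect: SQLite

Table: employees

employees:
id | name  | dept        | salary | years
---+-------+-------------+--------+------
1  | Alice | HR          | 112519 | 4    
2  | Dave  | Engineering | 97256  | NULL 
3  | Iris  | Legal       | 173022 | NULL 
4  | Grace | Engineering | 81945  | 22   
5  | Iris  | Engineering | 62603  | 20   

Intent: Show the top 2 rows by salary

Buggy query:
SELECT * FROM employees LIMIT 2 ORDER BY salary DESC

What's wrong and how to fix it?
Bug: ORDER BY cannot follow LIMIT; LIMIT is the final clause

Fix: Sort with ORDER BY, then apply LIMIT

Corrected query:
SELECT * FROM employees ORDER BY salary DESC LIMIT 2

Result:
id | name  | dept  | salary | years
---+-------+-------+--------+------
3  | Iris  | Legal | 173022 | NULL 
1  | Alice | HR    | 112519 | 4    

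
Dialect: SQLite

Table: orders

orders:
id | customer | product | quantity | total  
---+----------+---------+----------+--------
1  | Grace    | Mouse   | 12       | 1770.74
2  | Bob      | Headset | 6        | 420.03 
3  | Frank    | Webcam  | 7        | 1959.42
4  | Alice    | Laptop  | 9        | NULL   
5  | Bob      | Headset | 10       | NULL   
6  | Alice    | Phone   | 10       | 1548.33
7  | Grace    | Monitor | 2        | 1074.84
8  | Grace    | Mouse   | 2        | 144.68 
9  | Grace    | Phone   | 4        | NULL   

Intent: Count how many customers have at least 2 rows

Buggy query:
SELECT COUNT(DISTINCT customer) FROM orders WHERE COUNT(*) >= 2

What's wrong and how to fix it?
Bug: COUNT(*) cannot appear in WHERE; the per-group count doesn't exist yet

Fix: Use a subquery that GROUPs and filters with HAVING, then count its rows

Corrected query:
SELECT COUNT(*) FROM (SELECT customer FROM orders GROUP BY customer HAVING COUNT(*) >= 2)

Result:
COUNT(*)
--------
3       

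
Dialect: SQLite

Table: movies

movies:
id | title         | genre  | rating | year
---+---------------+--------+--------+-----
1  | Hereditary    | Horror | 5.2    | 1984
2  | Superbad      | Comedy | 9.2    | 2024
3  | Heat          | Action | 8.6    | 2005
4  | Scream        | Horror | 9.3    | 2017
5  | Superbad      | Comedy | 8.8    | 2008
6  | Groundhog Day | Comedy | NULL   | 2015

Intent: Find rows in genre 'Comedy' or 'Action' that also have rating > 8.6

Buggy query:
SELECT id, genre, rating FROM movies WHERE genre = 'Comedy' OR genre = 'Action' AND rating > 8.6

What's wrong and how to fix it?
Bug: AND binds tighter than OR, so this parses as genre = 'Comedy' OR (genre = 'Action' AND rating > 8.6)

Fix: Add parentheses around the OR so the AND applies to both alternatives

Corrected query:
SELECT id, genre, rating FROM movies WHERE (genre = 'Comedy' OR genre = 'Action') AND rating > 8.6

Result:
id | genre  | rating
---+--------+-------
2  | Comedy | 9.2   
5  | Comedy | 8.8   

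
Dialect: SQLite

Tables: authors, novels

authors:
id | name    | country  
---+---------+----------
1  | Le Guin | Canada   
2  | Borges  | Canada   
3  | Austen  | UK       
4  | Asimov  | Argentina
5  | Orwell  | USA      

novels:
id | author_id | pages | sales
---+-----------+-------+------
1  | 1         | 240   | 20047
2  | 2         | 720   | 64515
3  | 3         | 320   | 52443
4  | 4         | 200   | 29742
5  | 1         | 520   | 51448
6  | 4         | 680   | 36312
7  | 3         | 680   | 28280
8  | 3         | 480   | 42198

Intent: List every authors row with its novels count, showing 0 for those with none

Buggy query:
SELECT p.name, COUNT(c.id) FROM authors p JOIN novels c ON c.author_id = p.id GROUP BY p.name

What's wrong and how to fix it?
Bug: INNER JOIN drops authors rows that have no matching novels rows

Fix: Use LEFT JOIN so parents without children still appear (COUNT(c.id) gives 0)

Corrected query:
SELECT p.name, COUNT(c.id) FROM authors p LEFT JOIN novels c ON c.author_id = p.id GROUP BY p.name

Result:
name    | COUNT(c.id)
--------+------------
Asimov  | 2          
Austen  | 3          
Borges  | 1          
Le Guin | 2          
Orwell  | 0          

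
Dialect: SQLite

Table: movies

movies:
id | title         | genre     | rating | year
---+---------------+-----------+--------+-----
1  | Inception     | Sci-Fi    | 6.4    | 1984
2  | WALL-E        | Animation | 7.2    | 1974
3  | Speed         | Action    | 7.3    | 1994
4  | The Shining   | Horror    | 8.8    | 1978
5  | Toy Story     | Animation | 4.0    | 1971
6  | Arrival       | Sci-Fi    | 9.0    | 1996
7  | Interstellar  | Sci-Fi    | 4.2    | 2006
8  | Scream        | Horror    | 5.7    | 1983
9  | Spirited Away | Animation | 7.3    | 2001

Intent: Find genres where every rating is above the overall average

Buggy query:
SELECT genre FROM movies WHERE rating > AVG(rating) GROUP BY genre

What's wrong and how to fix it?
Bug: WHERE evaluates per row before aggregation, so AVG() is unavailable

Fix: Use a subquery for AVG and a HAVING MIN(...) filter so the condition holds for every row in the group

Corrected query:
SELECT genre FROM movies GROUP BY genre HAVING MIN(rating) > (SELECT AVG(rating) FROM movies)

Result:
genre 
------
Action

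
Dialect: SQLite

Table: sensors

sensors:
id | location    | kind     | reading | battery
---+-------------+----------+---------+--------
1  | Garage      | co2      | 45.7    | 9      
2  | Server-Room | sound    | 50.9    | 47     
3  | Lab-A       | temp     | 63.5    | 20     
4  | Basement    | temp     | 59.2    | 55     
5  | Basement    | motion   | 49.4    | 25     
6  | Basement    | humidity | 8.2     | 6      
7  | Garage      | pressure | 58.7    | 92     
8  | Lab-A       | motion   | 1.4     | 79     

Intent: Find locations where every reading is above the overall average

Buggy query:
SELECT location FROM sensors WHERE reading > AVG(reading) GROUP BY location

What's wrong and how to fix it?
Bug: AVG() is an aggregate; it can't sit directly in WHERE

Fix: Compute the overall average in a scalar subquery and compare each group's MIN against it in HAVING

Corrected query:
SELECT location FROM sensors GROUP BY location HAVING MIN(reading) > (SELECT AVG(reading) FROM sensors)

Result:
location   
-----------
Garage     
Server-Room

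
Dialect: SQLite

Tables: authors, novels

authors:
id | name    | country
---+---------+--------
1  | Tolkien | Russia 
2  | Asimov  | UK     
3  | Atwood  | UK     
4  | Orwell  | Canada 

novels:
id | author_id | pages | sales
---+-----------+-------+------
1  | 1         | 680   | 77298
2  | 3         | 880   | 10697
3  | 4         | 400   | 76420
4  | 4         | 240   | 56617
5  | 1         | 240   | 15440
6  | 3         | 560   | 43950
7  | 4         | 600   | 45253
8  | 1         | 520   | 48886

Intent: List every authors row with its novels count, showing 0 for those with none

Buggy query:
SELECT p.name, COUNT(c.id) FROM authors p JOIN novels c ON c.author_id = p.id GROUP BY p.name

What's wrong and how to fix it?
Bug: INNER JOIN drops authors rows that have no matching novels rows

Fix: Use LEFT JOIN so parents without children still appear (COUNT(c.id) gives 0)

Corrected query:
SELECT p.name, COUNT(c.id) FROM authors p LEFT JOIN novels c ON c.author_id = p.id GROUP BY p.name

Result:
name    | COUNT(c.id)
--------+------------
Asimov  | 0          
Atwood  | 2          
Orwell  | 3          
Tolkien | 3          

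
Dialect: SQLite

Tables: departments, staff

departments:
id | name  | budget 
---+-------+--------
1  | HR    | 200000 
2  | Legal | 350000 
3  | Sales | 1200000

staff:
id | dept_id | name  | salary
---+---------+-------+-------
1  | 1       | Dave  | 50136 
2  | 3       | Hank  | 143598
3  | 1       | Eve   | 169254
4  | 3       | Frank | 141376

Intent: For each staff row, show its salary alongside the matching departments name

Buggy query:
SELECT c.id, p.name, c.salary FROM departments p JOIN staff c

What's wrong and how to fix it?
Bug: JOIN with no ON clause produces a cartesian product; every staff row pairs with every departments row

Fix: Specify the join condition linking the foreign key to the parent id

Corrected query:
SELECT c.id, p.name, c.salary FROM departments p JOIN staff c ON c.dept_id = p.id

Result:
id | name  | salary
---+-------+-------
1  | HR    | 50136 
2  | Sales | 143598
3  | HR    | 169254
4  | Sales | 141376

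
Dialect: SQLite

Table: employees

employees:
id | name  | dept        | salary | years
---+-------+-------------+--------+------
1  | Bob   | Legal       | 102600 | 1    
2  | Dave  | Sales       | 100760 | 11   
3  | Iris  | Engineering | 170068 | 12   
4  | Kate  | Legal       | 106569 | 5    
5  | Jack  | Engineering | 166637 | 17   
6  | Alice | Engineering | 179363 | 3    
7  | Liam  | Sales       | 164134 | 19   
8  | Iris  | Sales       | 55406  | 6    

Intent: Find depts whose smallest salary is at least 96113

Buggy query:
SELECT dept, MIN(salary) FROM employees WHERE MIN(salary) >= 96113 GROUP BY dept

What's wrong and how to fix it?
Bug: MIN() in WHERE is a misuse of aggregate

Fix: Replace WHERE with HAVING after the GROUP BY

Corrected query:
SELECT dept, MIN(salary) FROM employees GROUP BY dept HAVING MIN(salary) >= 96113

Result:
dept        | MIN(salary)
------------+------------
Engineering | 166637     
Legal       | 102600     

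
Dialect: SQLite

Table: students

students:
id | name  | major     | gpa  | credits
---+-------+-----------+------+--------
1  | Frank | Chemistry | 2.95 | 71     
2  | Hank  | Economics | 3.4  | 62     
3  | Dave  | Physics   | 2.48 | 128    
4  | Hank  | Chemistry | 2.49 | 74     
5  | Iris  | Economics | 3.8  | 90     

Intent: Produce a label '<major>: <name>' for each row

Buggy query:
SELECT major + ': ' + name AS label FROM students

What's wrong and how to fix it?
Bug: SQLite uses || for string concatenation; + coerces text to numbers (yielding 0)

Fix: Use the || operator for string concatenation

Corrected query:
SELECT major || ': ' || name AS label FROM students

Result:
label           
----------------
Chemistry: Frank
Economics: Hank 
Physics: Dave   
Chemistry: Hank 
Economics: Iris 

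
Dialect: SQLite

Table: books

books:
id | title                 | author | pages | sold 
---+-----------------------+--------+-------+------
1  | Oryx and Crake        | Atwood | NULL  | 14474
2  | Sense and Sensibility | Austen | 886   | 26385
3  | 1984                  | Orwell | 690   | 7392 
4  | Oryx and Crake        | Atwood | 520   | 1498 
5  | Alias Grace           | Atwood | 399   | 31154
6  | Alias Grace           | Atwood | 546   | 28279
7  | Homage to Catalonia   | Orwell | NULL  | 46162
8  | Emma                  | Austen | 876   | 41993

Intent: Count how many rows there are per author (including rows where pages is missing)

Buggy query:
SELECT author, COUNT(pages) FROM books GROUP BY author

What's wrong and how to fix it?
Bug: COUNT(pages) skips NULLs, so groups with missing pages are undercounted

Fix: Replace COUNT(pages) with COUNT(*)

Corrected query:
SELECT author, COUNT(*) FROM books GROUP BY author

Result:
author | COUNT(*)
-------+---------
Atwood | 4       
Austen | 2       
Orwell | 2       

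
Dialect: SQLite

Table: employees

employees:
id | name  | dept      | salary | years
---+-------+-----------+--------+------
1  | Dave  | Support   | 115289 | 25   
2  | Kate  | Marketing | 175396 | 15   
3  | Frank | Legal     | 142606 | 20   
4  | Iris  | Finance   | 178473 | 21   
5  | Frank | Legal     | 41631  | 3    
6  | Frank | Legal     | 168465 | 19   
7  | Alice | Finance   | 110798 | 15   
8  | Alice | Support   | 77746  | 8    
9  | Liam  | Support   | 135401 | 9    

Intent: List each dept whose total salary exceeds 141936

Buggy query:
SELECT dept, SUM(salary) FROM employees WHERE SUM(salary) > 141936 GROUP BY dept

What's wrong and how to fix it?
Bug: SUM(salary) is an aggregate, but WHERE filters rows before aggregation

Fix: Use HAVING (which filters groups after aggregation) instead of WHERE

Corrected query:
SELECT dept, SUM(salary) FROM employees GROUP BY dept HAVING SUM(salary) > 141936

Result:
dept      | SUM(salary)
----------+------------
Finance   | 289271     
Legal     | 352702     
Marketing | 175396     
Support   | 328436     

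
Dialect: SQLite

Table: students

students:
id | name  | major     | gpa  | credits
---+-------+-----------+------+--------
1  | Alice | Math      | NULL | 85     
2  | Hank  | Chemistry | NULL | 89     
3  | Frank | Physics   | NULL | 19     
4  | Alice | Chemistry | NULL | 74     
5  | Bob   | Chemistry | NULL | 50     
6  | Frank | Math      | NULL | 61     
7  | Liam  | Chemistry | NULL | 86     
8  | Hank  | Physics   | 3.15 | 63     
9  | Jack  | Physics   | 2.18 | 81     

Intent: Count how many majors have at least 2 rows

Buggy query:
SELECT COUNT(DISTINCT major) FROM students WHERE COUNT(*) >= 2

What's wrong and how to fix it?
Bug: WHERE filters individual rows, not groups, so a group-level COUNT is invalid there

Fix: Group first with HAVING COUNT(*) >= 2, then COUNT the resulting groups

Corrected query:
SELECT COUNT(*) FROM (SELECT major FROM students GROUP BY major HAVING COUNT(*) >= 2)

Result:
COUNT(*)
--------
3       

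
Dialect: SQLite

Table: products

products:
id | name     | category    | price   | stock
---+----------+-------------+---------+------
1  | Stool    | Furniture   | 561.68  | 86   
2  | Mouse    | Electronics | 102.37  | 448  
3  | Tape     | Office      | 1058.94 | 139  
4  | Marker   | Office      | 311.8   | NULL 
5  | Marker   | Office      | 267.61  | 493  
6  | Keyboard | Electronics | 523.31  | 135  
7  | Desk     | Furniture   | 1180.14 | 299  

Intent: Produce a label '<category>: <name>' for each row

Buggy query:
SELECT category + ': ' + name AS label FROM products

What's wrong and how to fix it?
Bug: '+' is numeric addition; on text columns SQLite converts them to 0 instead of concatenating

Fix: Replace + with || to concatenate text

Corrected query:
SELECT category || ': ' || name AS label FROM products

Result:
label                
---------------------
Furniture: Stool     
Electronics: Mouse   
Office: Tape         
Office: Marker       
Office: Marker       
Electronics: Keyboard
Furniture: Desk      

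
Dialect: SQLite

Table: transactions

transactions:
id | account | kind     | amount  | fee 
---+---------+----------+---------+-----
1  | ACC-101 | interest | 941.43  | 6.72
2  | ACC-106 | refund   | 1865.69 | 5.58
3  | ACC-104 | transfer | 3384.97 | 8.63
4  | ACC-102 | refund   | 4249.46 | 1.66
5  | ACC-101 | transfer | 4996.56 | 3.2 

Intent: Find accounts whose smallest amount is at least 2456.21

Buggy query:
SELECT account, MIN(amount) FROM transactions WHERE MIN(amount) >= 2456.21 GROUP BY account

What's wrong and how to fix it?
Bug: MIN() in WHERE is a misuse of aggregate

Fix: Replace WHERE with HAVING after the GROUP BY

Corrected query:
SELECT account, MIN(amount) FROM transactions GROUP BY account HAVING MIN(amount) >= 2456.21

Result:
account | MIN(amount)
--------+------------
ACC-102 | 4249.46    
ACC-104 | 3384.97    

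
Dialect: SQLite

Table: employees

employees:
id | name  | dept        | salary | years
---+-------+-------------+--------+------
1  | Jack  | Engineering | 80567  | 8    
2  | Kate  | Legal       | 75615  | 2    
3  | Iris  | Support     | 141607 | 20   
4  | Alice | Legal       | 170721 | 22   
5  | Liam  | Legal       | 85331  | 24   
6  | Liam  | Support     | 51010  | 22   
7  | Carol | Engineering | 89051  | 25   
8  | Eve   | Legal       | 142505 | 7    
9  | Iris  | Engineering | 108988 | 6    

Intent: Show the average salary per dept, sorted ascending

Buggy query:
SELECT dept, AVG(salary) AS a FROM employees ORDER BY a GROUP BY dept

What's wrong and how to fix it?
Bug: GROUP BY must precede ORDER BY

Fix: Reorder: SELECT … FROM … GROUP BY … ORDER BY …

Corrected query:
SELECT dept, AVG(salary) AS a FROM employees GROUP BY dept ORDER BY a

Result:
dept        | a           
------------+-------------
Engineering | 92868.666667
Support     | 96308.5     
Legal       | 118543      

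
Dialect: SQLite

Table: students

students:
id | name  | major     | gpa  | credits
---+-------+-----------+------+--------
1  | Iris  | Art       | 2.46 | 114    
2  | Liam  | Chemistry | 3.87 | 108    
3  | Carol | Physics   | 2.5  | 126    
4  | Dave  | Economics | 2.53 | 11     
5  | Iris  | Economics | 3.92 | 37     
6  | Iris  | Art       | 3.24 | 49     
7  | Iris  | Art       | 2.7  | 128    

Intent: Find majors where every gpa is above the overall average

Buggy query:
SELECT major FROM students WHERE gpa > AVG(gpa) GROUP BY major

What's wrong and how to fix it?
Bug: AVG() is an aggregate; it can't sit directly in WHERE

Fix: Use a subquery for AVG and a HAVING MIN(...) filter so the condition holds for every row in the group

Corrected query:
SELECT major FROM students GROUP BY major HAVING MIN(gpa) > (SELECT AVG(gpa) FROM students)

Result:
major    
---------
Chemistry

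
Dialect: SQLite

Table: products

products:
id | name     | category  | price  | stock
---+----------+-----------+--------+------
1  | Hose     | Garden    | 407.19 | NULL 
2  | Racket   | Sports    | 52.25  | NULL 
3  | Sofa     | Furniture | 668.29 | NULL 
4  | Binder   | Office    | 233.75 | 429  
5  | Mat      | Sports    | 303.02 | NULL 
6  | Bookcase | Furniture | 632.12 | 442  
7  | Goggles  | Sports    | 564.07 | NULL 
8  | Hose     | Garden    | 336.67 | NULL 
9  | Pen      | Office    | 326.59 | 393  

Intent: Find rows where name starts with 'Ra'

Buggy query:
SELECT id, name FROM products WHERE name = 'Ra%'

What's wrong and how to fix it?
Bug: '=' compares the literal string including the % character; pattern matching needs LIKE

Fix: Use LIKE for wildcard pattern matching

Corrected query:
SELECT id, name FROM products WHERE name LIKE 'Ra%'

Result:
id | name  
---+-------
2  | Racket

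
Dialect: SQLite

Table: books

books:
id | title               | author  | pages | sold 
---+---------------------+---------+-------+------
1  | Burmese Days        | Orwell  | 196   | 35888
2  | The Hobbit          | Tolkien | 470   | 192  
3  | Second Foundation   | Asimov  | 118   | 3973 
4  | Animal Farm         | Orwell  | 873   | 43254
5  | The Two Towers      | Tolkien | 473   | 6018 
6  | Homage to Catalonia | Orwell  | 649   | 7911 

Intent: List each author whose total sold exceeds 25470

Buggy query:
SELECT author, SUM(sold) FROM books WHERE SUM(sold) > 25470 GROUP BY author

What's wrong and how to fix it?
Bug: WHERE runs before GROUP BY, so aggregates aren't available there

Fix: Move the aggregate condition to a HAVING clause

Corrected query:
SELECT author, SUM(sold) FROM books GROUP BY author HAVING SUM(sold) > 25470

Result:
author | SUM(sold)
-------+----------
Orwell | 87053    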